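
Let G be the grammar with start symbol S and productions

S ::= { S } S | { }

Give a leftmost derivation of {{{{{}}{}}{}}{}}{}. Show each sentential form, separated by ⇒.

S ⇒ {S}S ⇒ {{S}S}S ⇒ {{{S}S}S}S ⇒ {{{{S}S}S}S}S ⇒ {{{{{}}S}S}S}S ⇒ {{{{{}}{}}S}S}S ⇒ {{{{{}}{}}{}}S}S ⇒ {{{{{}}{}}{}}{}}S ⇒ {{{{{}}{}}{}}{}}{}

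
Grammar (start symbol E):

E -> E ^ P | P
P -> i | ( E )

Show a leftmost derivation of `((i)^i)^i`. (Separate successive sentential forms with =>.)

E => E^P   [E -> E ^ P]
E^P => P^P   [E -> P]
P^P => (E)^P   [P -> ( E )]
(E)^P => (E^P)^P   [E -> E ^ P]
(E^P)^P => (P^P)^P   [E -> P]
(P^P)^P => ((E)^P)^P   [P -> ( E )]
((E)^P)^P => ((P)^P)^P   [E -> P]
((P)^P)^P => ((i)^P)^P   [P -> i]
((i)^P)^P => ((i)^i)^P   [P -> i]
((i)^i)^P => ((i)^i)^i   [P -> i]

E => E^P => P^P => (E)^P => (E^P)^P => (P^P)^P => ((E)^P)^P => ((P)^P)^P => ((i)^P)^P => ((i)^i)^P => ((i)^i)^i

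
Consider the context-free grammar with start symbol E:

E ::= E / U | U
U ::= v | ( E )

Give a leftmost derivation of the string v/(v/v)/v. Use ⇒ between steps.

E⇒E/U⇒E/U/U⇒U/U/U⇒v/U/U⇒v/(E)/U⇒v/(E/U)/U⇒v/(U/U)/U⇒v/(v/U)/U⇒v/(v/v)/U⇒v/(v/v)/v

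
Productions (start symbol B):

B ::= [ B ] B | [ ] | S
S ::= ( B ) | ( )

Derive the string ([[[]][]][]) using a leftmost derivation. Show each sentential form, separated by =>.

B => S   [B ::= S]
S => (B)   [S ::= ( B )]
(B) => ([B]B)   [B ::= [ B ] B]
([B]B) => ([[B]B]B)   [B ::= [ B ] B]
([[B]B]B) => ([[[]]B]B)   [B ::= [ ]]
([[[]]B]B) => ([[[]][]]B)   [B ::= [ ]]
([[[]][]]B) => ([[[]][]][])   [B ::= [ ]]

B=>S=>(B)=>([B]B)=>([[B]B]B)=>([[[]]B]B)=>([[[]][]]B)=>([[[]][]][])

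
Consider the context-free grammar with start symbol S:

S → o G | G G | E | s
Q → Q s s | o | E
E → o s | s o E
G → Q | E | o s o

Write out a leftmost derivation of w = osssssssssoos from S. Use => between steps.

S => GG   [S → G G]
GG => QG   [G → Q]
QG => QssG   [Q → Q s s]
QssG => QssssG   [Q → Q s s]
QssssG => QssssssG   [Q → Q s s]
QssssssG => QssssssssG   [Q → Q s s]
QssssssssG => ossssssssG   [Q → o]
ossssssssG => ossssssssE   [G → E]
ossssssssE => osssssssssoE   [E → s o E]
osssssssssoE => osssssssssoos   [E → o s]

S=>GG=>QG=>QssG=>QssssG=>QssssssG=>QssssssssG=>ossssssssG=>ossssssssE=>osssssssssoE=>osssssssssoos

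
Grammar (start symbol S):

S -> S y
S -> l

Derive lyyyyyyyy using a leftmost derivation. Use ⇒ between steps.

S ⇒ Sy   [S -> S y]
Sy ⇒ Syy   [S -> S y]
Syy ⇒ Syyy   [S -> S y]
Syyy ⇒ Syyyy   [S -> S y]
Syyyy ⇒ Syyyyy   [S -> S y]
Syyyyy ⇒ Syyyyyy   [S -> S y]
Syyyyyy ⇒ Syyyyyyy   [S -> S y]
Syyyyyyy ⇒ Syyyyyyyy   [S -> S y]
Syyyyyyyy ⇒ lyyyyyyyy   [S -> l]

S ⇒ Sy ⇒ Syy ⇒ Syyy ⇒ Syyyy ⇒ Syyyyy ⇒ Syyyyyy ⇒ Syyyyyyy ⇒ Syyyyyyyy ⇒ lyyyyyyyy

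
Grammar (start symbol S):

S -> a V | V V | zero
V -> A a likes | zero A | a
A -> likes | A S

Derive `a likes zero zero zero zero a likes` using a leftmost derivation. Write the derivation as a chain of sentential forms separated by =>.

S => V V => a V => a A a likes => a A S a likes => a A S S a likes => a A S S S a likes => a A S S S S a likes => a likes S S S S a likes => a likes zero S S S a likes => a likes zero zero S S a likes => a likes zero zero zero S a likes => a likes zero zero zero zero a likes

S => V V   [S -> V V]
V V => a V   [V -> a]
a V => a A a likes   [V -> A a likes]
a A a likes => a A S a likes   [A -> A S]
a A S a likes => a A S S a likes   [A -> A S]
a A S S a likes => a A S S S a likes   [A -> A S]
a A S S S a likes => a A S S S S a likes   [A -> A S]
a A S S S S a likes => a likes S S S S a likes   [A -> likes]
a likes S S S S a likes => a likes zero S S S a likes   [S -> zero]
a likes zero S S S a likes => a likes zero zero S S a likes   [S -> zero]
a likes zero zero S S a likes => a likes zero zero zero S a likes   [S -> zero]
a likes zero zero zero S a likes => a likes zero zero zero zero a likes   [S -> zero]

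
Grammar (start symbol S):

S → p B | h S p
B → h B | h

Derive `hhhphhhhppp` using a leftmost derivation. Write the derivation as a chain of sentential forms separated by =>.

S => hSp   [S → h S p]
hSp => hhSpp   [S → h S p]
hhSpp => hhhSppp   [S → h S p]
hhhSppp => hhhpBppp   [S → p B]
hhhpBppp => hhhphBppp   [B → h B]
hhhphBppp => hhhphhBppp   [B → h B]
hhhphhBppp => hhhphhhBppp   [B → h B]
hhhphhhBppp => hhhphhhhppp   [B → h]

S=>hSp=>hhSpp=>hhhSppp=>hhhpBppp=>hhhphBppp=>hhhphhBppp=>hhhphhhBppp=>hhhphhhhppp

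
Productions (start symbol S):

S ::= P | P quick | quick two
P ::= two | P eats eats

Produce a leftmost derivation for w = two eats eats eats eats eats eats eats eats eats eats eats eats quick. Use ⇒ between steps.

S ⇒ P quick ⇒ P eats eats quick ⇒ P eats eats eats eats quick ⇒ P eats eats eats eats eats eats quick ⇒ P eats eats eats eats eats eats eats eats quick ⇒ P eats eats eats eats eats eats eats eats eats eats quick ⇒ P eats eats eats eats eats eats eats eats eats eats eats eats quick ⇒ two eats eats eats eats eats eats eats eats eats eats eats eats quick

S ⇒ P quick   [S ::= P quick]
P quick ⇒ P eats eats quick   [P ::= P eats eats]
P eats eats quick ⇒ P eats eats eats eats quick   [P ::= P eats eats]
P eats eats eats eats quick ⇒ P eats eats eats eats eats eats quick   [P ::= P eats eats]
P eats eats eats eats eats eats quick ⇒ P eats eats eats eats eats eats eats eats quick   [P ::= P eats eats]
P eats eats eats eats eats eats eats eats quick ⇒ P eats eats eats eats eats eats eats eats eats eats quick   [P ::= P eats eats]
P eats eats eats eats eats eats eats eats eats eats quick ⇒ P eats eats eats eats eats eats eats eats eats eats eats eats quick   [P ::= P eats eats]
P eats eats eats eats eats eats eats eats eats eats eats eats quick ⇒ two eats eats eats eats eats eats eats eats eats eats eats eats quick   [P ::= two]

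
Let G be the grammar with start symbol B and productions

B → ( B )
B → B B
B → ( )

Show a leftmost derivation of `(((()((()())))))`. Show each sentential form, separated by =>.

B => (B)   [B → ( B )]
(B) => ((B))   [B → ( B )]
((B)) => (((B)))   [B → ( B )]
(((B))) => (((BB)))   [B → B B]
(((BB))) => (((()B)))   [B → ( )]
(((()B))) => (((()(B))))   [B → ( B )]
(((()(B)))) => (((()((B)))))   [B → ( B )]
(((()((B))))) => (((()((BB)))))   [B → B B]
(((()((BB))))) => (((()((()B)))))   [B → ( )]
(((()((()B))))) => (((()((()())))))   [B → ( )]

B=>(B)=>((B))=>(((B)))=>(((BB)))=>(((()B)))=>(((()(B))))=>(((()((B)))))=>(((()((BB)))))=>(((()((()B)))))=>(((()((()())))))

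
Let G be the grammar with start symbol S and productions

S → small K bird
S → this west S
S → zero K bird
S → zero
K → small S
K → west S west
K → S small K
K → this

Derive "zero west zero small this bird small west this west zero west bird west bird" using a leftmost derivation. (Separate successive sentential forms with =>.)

S => zero K bird => zero west S west bird => zero west zero K bird west bird => zero west zero S small K bird west bird => zero west zero small K bird small K bird west bird => zero west zero small this bird small K bird west bird => zero west zero small this bird small west S west bird west bird => zero west zero small this bird small west this west S west bird west bird => zero west zero small this bird small west this west zero west bird west bird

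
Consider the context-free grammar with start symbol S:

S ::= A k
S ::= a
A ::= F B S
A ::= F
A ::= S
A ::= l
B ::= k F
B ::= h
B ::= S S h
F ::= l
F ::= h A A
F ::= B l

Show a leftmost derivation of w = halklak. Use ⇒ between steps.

S ⇒ Ak ⇒ FBSk ⇒ hAABSk ⇒ hSABSk ⇒ haABSk ⇒ halBSk ⇒ halkFSk ⇒ halklSk ⇒ halklak

S ⇒ Ak   [S ::= A k]
Ak ⇒ FBSk   [A ::= F B S]
FBSk ⇒ hAABSk   [F ::= h A A]
hAABSk ⇒ hSABSk   [A ::= S]
hSABSk ⇒ haABSk   [S ::= a]
haABSk ⇒ halBSk   [A ::= l]
halBSk ⇒ halkFSk   [B ::= k F]
halkFSk ⇒ halklSk   [F ::= l]
halklSk ⇒ halklak   [S ::= a]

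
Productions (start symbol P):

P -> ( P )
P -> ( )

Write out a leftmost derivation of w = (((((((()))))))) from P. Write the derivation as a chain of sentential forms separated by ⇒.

P ⇒ (P) ⇒ ((P)) ⇒ (((P))) ⇒ ((((P)))) ⇒ (((((P))))) ⇒ ((((((P)))))) ⇒ (((((((P))))))) ⇒ (((((((())))))))

P ⇒ (P)   [P -> ( P )]
(P) ⇒ ((P))   [P -> ( P )]
((P)) ⇒ (((P)))   [P -> ( P )]
(((P))) ⇒ ((((P))))   [P -> ( P )]
((((P)))) ⇒ (((((P)))))   [P -> ( P )]
(((((P))))) ⇒ ((((((P))))))   [P -> ( P )]
((((((P)))))) ⇒ (((((((P)))))))   [P -> ( P )]
(((((((P))))))) ⇒ (((((((())))))))   [P -> ( )]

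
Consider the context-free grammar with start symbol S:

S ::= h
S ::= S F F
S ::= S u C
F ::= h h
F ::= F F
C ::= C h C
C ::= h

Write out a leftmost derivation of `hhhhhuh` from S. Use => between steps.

S => SuC   [S ::= S u C]
SuC => SFFuC   [S ::= S F F]
SFFuC => hFFuC   [S ::= h]
hFFuC => hhhFuC   [F ::= h h]
hhhFuC => hhhhhuC   [F ::= h h]
hhhhhuC => hhhhhuh   [C ::= h]

S=>SuC=>SFFuC=>hFFuC=>hhhFuC=>hhhhhuC=>hhhhhuh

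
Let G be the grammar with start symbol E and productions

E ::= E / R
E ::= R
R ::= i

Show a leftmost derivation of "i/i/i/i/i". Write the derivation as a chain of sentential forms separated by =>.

E=>E/R=>E/R/R=>E/R/R/R=>E/R/R/R/R=>R/R/R/R/R=>i/R/R/R/R=>i/i/R/R/R=>i/i/i/R/R=>i/i/i/i/R=>i/i/i/i/i

E => E/R   [E ::= E / R]
E/R => E/R/R   [E ::= E / R]
E/R/R => E/R/R/R   [E ::= E / R]
E/R/R/R => E/R/R/R/R   [E ::= E / R]
E/R/R/R/R => R/R/R/R/R   [E ::= R]
R/R/R/R/R => i/R/R/R/R   [R ::= i]
i/R/R/R/R => i/i/R/R/R   [R ::= i]
i/i/R/R/R => i/i/i/R/R   [R ::= i]
i/i/i/R/R => i/i/i/i/R   [R ::= i]
i/i/i/i/R => i/i/i/i/i   [R ::= i]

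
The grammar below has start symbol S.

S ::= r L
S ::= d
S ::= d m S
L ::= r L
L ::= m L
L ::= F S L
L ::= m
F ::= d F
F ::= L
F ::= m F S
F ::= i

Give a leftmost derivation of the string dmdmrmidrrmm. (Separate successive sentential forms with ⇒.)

S ⇒ dmS ⇒ dmdmS ⇒ dmdmrL ⇒ dmdmrmL ⇒ dmdmrmFSL ⇒ dmdmrmiSL ⇒ dmdmrmidL ⇒ dmdmrmidrL ⇒ dmdmrmidrrL ⇒ dmdmrmidrrmL ⇒ dmdmrmidrrmm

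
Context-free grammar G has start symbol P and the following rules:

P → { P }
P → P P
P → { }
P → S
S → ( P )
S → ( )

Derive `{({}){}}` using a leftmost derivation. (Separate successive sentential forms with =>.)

P => {P} => {PP} => {SP} => {(P)P} => {({})P} => {({}){}}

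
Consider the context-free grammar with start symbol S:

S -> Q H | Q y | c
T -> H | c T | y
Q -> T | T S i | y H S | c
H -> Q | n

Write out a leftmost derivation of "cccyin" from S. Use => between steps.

S => QH => TSiH => cTSiH => cHSiH => cQSiH => ccSiH => ccQyiH => cccyiH => cccyin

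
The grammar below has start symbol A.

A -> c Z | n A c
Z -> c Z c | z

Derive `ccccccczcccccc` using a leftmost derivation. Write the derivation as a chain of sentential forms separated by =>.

A => cZ   [A -> c Z]
cZ => ccZc   [Z -> c Z c]
ccZc => cccZcc   [Z -> c Z c]
cccZcc => ccccZccc   [Z -> c Z c]
ccccZccc => cccccZcccc   [Z -> c Z c]
cccccZcccc => ccccccZccccc   [Z -> c Z c]
ccccccZccccc => cccccccZcccccc   [Z -> c Z c]
cccccccZcccccc => ccccccczcccccc   [Z -> z]

A=>cZ=>ccZc=>cccZcc=>ccccZccc=>cccccZcccc=>ccccccZccccc=>cccccccZcccccc=>ccccccczcccccc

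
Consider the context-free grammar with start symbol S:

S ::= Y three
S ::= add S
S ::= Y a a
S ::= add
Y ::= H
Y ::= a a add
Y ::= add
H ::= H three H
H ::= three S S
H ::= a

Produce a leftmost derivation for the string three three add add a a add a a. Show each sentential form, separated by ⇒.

S ⇒ Y a a ⇒ H a a ⇒ three S S a a ⇒ three Y a a S a a ⇒ three H a a S a a ⇒ three three S S a a S a a ⇒ three three add S a a S a a ⇒ three three add add a a S a a ⇒ three three add add a a add a a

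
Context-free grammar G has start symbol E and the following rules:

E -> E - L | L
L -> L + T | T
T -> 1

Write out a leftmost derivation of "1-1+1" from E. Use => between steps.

E => E-L   [E -> E - L]
E-L => L-L   [E -> L]
L-L => T-L   [L -> T]
T-L => 1-L   [T -> 1]
1-L => 1-L+T   [L -> L + T]
1-L+T => 1-T+T   [L -> T]
1-T+T => 1-1+T   [T -> 1]
1-1+T => 1-1+1   [T -> 1]

E=>E-L=>L-L=>T-L=>1-L=>1-L+T=>1-T+T=>1-1+T=>1-1+1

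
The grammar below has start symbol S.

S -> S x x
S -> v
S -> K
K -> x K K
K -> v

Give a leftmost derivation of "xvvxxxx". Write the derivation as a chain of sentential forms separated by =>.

S => Sxx   [S -> S x x]
Sxx => Sxxxx   [S -> S x x]
Sxxxx => Kxxxx   [S -> K]
Kxxxx => xKKxxxx   [K -> x K K]
xKKxxxx => xvKxxxx   [K -> v]
xvKxxxx => xvvxxxx   [K -> v]

S => Sxx => Sxxxx => Kxxxx => xKKxxxx => xvKxxxx => xvvxxxx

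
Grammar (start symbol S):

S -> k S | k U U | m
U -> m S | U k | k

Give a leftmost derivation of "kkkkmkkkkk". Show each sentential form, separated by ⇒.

S ⇒ kS ⇒ kkS ⇒ kkkS ⇒ kkkkUU ⇒ kkkkmSU ⇒ kkkkmkUUU ⇒ kkkkmkkUU ⇒ kkkkmkkUkU ⇒ kkkkmkkkkU ⇒ kkkkmkkkkk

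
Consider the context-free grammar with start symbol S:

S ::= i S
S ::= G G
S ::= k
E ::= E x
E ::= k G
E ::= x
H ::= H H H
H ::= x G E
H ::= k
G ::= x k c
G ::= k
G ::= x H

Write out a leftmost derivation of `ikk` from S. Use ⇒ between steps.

S ⇒ iS   [S ::= i S]
iS ⇒ iGG   [S ::= G G]
iGG ⇒ ikG   [G ::= k]
ikG ⇒ ikk   [G ::= k]

S⇒iS⇒iGG⇒ikG⇒ikk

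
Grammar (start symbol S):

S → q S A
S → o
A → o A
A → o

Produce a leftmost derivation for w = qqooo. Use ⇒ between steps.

S⇒qSA⇒qqSAA⇒qqoAA⇒qqooA⇒qqooo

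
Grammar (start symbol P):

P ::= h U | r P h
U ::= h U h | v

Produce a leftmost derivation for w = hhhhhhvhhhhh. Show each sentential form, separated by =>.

P => hU   [P ::= h U]
hU => hhUh   [U ::= h U h]
hhUh => hhhUhh   [U ::= h U h]
hhhUhh => hhhhUhhh   [U ::= h U h]
hhhhUhhh => hhhhhUhhhh   [U ::= h U h]
hhhhhUhhhh => hhhhhhUhhhhh   [U ::= h U h]
hhhhhhUhhhhh => hhhhhhvhhhhh   [U ::= v]

P => hU => hhUh => hhhUhh => hhhhUhhh => hhhhhUhhhh => hhhhhhUhhhhh => hhhhhhvhhhhh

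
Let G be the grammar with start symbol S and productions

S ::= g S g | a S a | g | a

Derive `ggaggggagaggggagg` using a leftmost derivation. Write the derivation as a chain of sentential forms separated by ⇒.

S ⇒ gSg ⇒ ggSgg ⇒ ggaSagg ⇒ ggagSgagg ⇒ ggaggSggagg ⇒ ggagggSgggagg ⇒ ggaggggSggggagg ⇒ ggaggggaSaggggagg ⇒ ggaggggagaggggagg

S ⇒ gSg   [S ::= g S g]
gSg ⇒ ggSgg   [S ::= g S g]
ggSgg ⇒ ggaSagg   [S ::= a S a]
ggaSagg ⇒ ggagSgagg   [S ::= g S g]
ggagSgagg ⇒ ggaggSggagg   [S ::= g S g]
ggaggSggagg ⇒ ggagggSgggagg   [S ::= g S g]
ggagggSgggagg ⇒ ggaggggSggggagg   [S ::= g S g]
ggaggggSggggagg ⇒ ggaggggaSaggggagg   [S ::= a S a]
ggaggggaSaggggagg ⇒ ggaggggagaggggagg   [S ::= g]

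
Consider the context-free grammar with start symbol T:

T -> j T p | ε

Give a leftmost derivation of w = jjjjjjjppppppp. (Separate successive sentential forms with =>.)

T => jTp => jjTpp => jjjTppp => jjjjTpppp => jjjjjTppppp => jjjjjjTpppppp => jjjjjjjTppppppp => jjjjjjjppppppp

T => jTp   [T -> j T p]
jTp => jjTpp   [T -> j T p]
jjTpp => jjjTppp   [T -> j T p]
jjjTppp => jjjjTpppp   [T -> j T p]
jjjjTpppp => jjjjjTppppp   [T -> j T p]
jjjjjTppppp => jjjjjjTpppppp   [T -> j T p]
jjjjjjTpppppp => jjjjjjjTppppppp   [T -> j T p]
jjjjjjjTppppppp => jjjjjjjppppppp   [T -> ε]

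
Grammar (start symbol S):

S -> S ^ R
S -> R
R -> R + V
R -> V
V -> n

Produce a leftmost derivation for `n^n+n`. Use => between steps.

S => S^R => R^R => V^R => n^R => n^R+V => n^V+V => n^n+V => n^n+n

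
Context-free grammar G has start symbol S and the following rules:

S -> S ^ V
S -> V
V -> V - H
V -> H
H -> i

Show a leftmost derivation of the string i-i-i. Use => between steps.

S => V   [S -> V]
V => V-H   [V -> V - H]
V-H => V-H-H   [V -> V - H]
V-H-H => H-H-H   [V -> H]
H-H-H => i-H-H   [H -> i]
i-H-H => i-i-H   [H -> i]
i-i-H => i-i-i   [H -> i]

S => V => V-H => V-H-H => H-H-H => i-H-H => i-i-H => i-i-i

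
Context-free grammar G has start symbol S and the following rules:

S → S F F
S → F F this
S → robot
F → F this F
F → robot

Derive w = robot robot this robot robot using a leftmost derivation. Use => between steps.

S => S F F   [S → S F F]
S F F => robot F F   [S → robot]
robot F F => robot F this F F   [F → F this F]
robot F this F F => robot robot this F F   [F → robot]
robot robot this F F => robot robot this robot F   [F → robot]
robot robot this robot F => robot robot this robot robot   [F → robot]

S => S F F => robot F F => robot F this F F => robot robot this F F => robot robot this robot F => robot robot this robot robot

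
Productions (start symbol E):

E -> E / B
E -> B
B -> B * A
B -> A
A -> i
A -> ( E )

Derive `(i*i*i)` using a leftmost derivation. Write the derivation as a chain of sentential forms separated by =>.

E=>B=>A=>(E)=>(B)=>(B*A)=>(B*A*A)=>(A*A*A)=>(i*A*A)=>(i*i*A)=>(i*i*i)

E => B   [E -> B]
B => A   [B -> A]
A => (E)   [A -> ( E )]
(E) => (B)   [E -> B]
(B) => (B*A)   [B -> B * A]
(B*A) => (B*A*A)   [B -> B * A]
(B*A*A) => (A*A*A)   [B -> A]
(A*A*A) => (i*A*A)   [A -> i]
(i*A*A) => (i*i*A)   [A -> i]
(i*i*A) => (i*i*i)   [A -> i]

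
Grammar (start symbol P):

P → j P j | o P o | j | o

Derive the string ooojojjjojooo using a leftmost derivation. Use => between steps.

P => oPo => ooPoo => oooPooo => ooojPjooo => ooojoPojooo => ooojojPjojooo => ooojojjjojooo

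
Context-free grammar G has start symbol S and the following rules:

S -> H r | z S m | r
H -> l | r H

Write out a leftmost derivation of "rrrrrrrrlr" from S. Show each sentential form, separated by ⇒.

S ⇒ Hr ⇒ rHr ⇒ rrHr ⇒ rrrHr ⇒ rrrrHr ⇒ rrrrrHr ⇒ rrrrrrHr ⇒ rrrrrrrHr ⇒ rrrrrrrrHr ⇒ rrrrrrrrlr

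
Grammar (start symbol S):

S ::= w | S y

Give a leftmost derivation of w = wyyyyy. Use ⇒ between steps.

S⇒Sy⇒Syy⇒Syyy⇒Syyyy⇒Syyyyy⇒wyyyyy

S ⇒ Sy   [S ::= S y]
Sy ⇒ Syy   [S ::= S y]
Syy ⇒ Syyy   [S ::= S y]
Syyy ⇒ Syyyy   [S ::= S y]
Syyyy ⇒ Syyyyy   [S ::= S y]
Syyyyy ⇒ wyyyyy   [S ::= w]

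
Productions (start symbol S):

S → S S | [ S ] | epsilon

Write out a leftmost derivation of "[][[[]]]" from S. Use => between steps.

S=>SS=>[S]S=>[]S=>[][S]=>[][[S]]=>[][[[S]]]=>[][[[]]]

S => SS   [S → S S]
SS => [S]S   [S → [ S ]]
[S]S => []S   [S → epsilon]
[]S => [][S]   [S → [ S ]]
[][S] => [][[S]]   [S → [ S ]]
[][[S]] => [][[[S]]]   [S → [ S ]]
[][[[S]]] => [][[[]]]   [S → epsilon]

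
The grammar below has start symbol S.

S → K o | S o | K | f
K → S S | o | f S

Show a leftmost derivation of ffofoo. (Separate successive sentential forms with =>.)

S => So   [S → S o]
So => Soo   [S → S o]
Soo => Koo   [S → K]
Koo => fSoo   [K → f S]
fSoo => fKoo   [S → K]
fKoo => fSSoo   [K → S S]
fSSoo => fSoSoo   [S → S o]
fSoSoo => ffoSoo   [S → f]
ffoSoo => ffofoo   [S → f]

S => So => Soo => Koo => fSoo => fKoo => fSSoo => fSoSoo => ffoSoo => ffofoo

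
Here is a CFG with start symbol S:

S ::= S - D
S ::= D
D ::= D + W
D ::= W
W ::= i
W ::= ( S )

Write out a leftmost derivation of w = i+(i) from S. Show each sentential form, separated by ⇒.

S ⇒ D   [S ::= D]
D ⇒ D+W   [D ::= D + W]
D+W ⇒ W+W   [D ::= W]
W+W ⇒ i+W   [W ::= i]
i+W ⇒ i+(S)   [W ::= ( S )]
i+(S) ⇒ i+(D)   [S ::= D]
i+(D) ⇒ i+(W)   [D ::= W]
i+(W) ⇒ i+(i)   [W ::= i]

S ⇒ D ⇒ D+W ⇒ W+W ⇒ i+W ⇒ i+(S) ⇒ i+(D) ⇒ i+(W) ⇒ i+(i)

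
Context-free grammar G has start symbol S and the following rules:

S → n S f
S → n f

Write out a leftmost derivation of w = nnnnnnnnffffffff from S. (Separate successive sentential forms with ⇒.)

S ⇒ nSf   [S → n S f]
nSf ⇒ nnSff   [S → n S f]
nnSff ⇒ nnnSfff   [S → n S f]
nnnSfff ⇒ nnnnSffff   [S → n S f]
nnnnSffff ⇒ nnnnnSfffff   [S → n S f]
nnnnnSfffff ⇒ nnnnnnSffffff   [S → n S f]
nnnnnnSffffff ⇒ nnnnnnnSfffffff   [S → n S f]
nnnnnnnSfffffff ⇒ nnnnnnnnffffffff   [S → n f]

S ⇒ nSf ⇒ nnSff ⇒ nnnSfff ⇒ nnnnSffff ⇒ nnnnnSfffff ⇒ nnnnnnSffffff ⇒ nnnnnnnSfffffff ⇒ nnnnnnnnffffffff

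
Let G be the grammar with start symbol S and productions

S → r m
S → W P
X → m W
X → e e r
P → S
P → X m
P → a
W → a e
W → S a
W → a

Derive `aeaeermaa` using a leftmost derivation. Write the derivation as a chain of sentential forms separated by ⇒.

S ⇒ WP ⇒ SaP ⇒ WPaP ⇒ aePaP ⇒ aeSaP ⇒ aeWPaP ⇒ aeaPaP ⇒ aeaXmaP ⇒ aeaeermaP ⇒ aeaeermaa

S ⇒ WP   [S → W P]
WP ⇒ SaP   [W → S a]
SaP ⇒ WPaP   [S → W P]
WPaP ⇒ aePaP   [W → a e]
aePaP ⇒ aeSaP   [P → S]
aeSaP ⇒ aeWPaP   [S → W P]
aeWPaP ⇒ aeaPaP   [W → a]
aeaPaP ⇒ aeaXmaP   [P → X m]
aeaXmaP ⇒ aeaeermaP   [X → e e r]
aeaeermaP ⇒ aeaeermaa   [P → a]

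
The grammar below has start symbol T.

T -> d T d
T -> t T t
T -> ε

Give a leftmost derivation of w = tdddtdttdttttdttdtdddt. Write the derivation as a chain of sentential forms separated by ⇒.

T ⇒ tTt   [T -> t T t]
tTt ⇒ tdTdt   [T -> d T d]
tdTdt ⇒ tddTddt   [T -> d T d]
tddTddt ⇒ tdddTdddt   [T -> d T d]
tdddTdddt ⇒ tdddtTtdddt   [T -> t T t]
tdddtTtdddt ⇒ tdddtdTdtdddt   [T -> d T d]
tdddtdTdtdddt ⇒ tdddtdtTtdtdddt   [T -> t T t]
tdddtdtTtdtdddt ⇒ tdddtdttTttdtdddt   [T -> t T t]
tdddtdttTttdtdddt ⇒ tdddtdttdTdttdtdddt   [T -> d T d]
tdddtdttdTdttdtdddt ⇒ tdddtdttdtTtdttdtdddt   [T -> t T t]
tdddtdttdtTtdttdtdddt ⇒ tdddtdttdttTttdttdtdddt   [T -> t T t]
tdddtdttdttTttdttdtdddt ⇒ tdddtdttdttttdttdtdddt   [T -> ε]

T ⇒ tTt ⇒ tdTdt ⇒ tddTddt ⇒ tdddTdddt ⇒ tdddtTtdddt ⇒ tdddtdTdtdddt ⇒ tdddtdtTtdtdddt ⇒ tdddtdttTttdtdddt ⇒ tdddtdttdTdttdtdddt ⇒ tdddtdttdtTtdttdtdddt ⇒ tdddtdttdttTttdttdtdddt ⇒ tdddtdttdttttdttdtdddt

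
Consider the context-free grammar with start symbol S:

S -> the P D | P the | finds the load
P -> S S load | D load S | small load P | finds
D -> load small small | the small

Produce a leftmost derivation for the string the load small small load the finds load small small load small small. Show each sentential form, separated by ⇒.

S ⇒ the P D ⇒ the D load S D ⇒ the load small small load S D ⇒ the load small small load the P D D ⇒ the load small small load the finds D D ⇒ the load small small load the finds load small small D ⇒ the load small small load the finds load small small load small small

S ⇒ the P D   [S -> the P D]
the P D ⇒ the D load S D   [P -> D load S]
the D load S D ⇒ the load small small load S D   [D -> load small small]
the load small small load S D ⇒ the load small small load the P D D   [S -> the P D]
the load small small load the P D D ⇒ the load small small load the finds D D   [P -> finds]
the load small small load the finds D D ⇒ the load small small load the finds load small small D   [D -> load small small]
the load small small load the finds load small small D ⇒ the load small small load the finds load small small load small small   [D -> load small small]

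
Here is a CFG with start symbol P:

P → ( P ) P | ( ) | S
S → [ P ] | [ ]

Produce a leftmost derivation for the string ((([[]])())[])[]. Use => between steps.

P => (P)P   [P → ( P ) P]
(P)P => ((P)P)P   [P → ( P ) P]
((P)P)P => (((P)P)P)P   [P → ( P ) P]
(((P)P)P)P => (((S)P)P)P   [P → S]
(((S)P)P)P => ((([P])P)P)P   [S → [ P ]]
((([P])P)P)P => ((([S])P)P)P   [P → S]
((([S])P)P)P => ((([[]])P)P)P   [S → [ ]]
((([[]])P)P)P => ((([[]])())P)P   [P → ( )]
((([[]])())P)P => ((([[]])())S)P   [P → S]
((([[]])())S)P => ((([[]])())[])P   [S → [ ]]
((([[]])())[])P => ((([[]])())[])S   [P → S]
((([[]])())[])S => ((([[]])())[])[]   [S → [ ]]

P=>(P)P=>((P)P)P=>(((P)P)P)P=>(((S)P)P)P=>((([P])P)P)P=>((([S])P)P)P=>((([[]])P)P)P=>((([[]])())P)P=>((([[]])())S)P=>((([[]])())[])P=>((([[]])())[])S=>((([[]])())[])[]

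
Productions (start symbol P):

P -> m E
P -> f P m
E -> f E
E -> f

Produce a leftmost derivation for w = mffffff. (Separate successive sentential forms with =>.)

P => mE   [P -> m E]
mE => mfE   [E -> f E]
mfE => mffE   [E -> f E]
mffE => mfffE   [E -> f E]
mfffE => mffffE   [E -> f E]
mffffE => mfffffE   [E -> f E]
mfffffE => mffffff   [E -> f]

P => mE => mfE => mffE => mfffE => mffffE => mfffffE => mffffff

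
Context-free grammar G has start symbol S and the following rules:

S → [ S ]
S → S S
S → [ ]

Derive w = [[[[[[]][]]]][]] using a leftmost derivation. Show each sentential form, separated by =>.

S => [S] => [SS] => [[S]S] => [[[S]]S] => [[[[S]]]S] => [[[[SS]]]S] => [[[[[S]S]]]S] => [[[[[[]]S]]]S] => [[[[[[]][]]]]S] => [[[[[[]][]]]][]]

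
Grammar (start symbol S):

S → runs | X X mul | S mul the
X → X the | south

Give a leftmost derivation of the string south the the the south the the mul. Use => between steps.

S => X X mul => X the X mul => X the the X mul => X the the the X mul => south the the the X mul => south the the the X the mul => south the the the X the the mul => south the the the south the the mul

S => X X mul   [S → X X mul]
X X mul => X the X mul   [X → X the]
X the X mul => X the the X mul   [X → X the]
X the the X mul => X the the the X mul   [X → X the]
X the the the X mul => south the the the X mul   [X → south]
south the the the X mul => south the the the X the mul   [X → X the]
south the the the X the mul => south the the the X the the mul   [X → X the]
south the the the X the the mul => south the the the south the the mul   [X → south]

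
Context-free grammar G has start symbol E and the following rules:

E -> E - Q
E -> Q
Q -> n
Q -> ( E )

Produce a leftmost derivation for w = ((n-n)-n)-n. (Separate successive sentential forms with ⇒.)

E ⇒ E-Q ⇒ Q-Q ⇒ (E)-Q ⇒ (E-Q)-Q ⇒ (Q-Q)-Q ⇒ ((E)-Q)-Q ⇒ ((E-Q)-Q)-Q ⇒ ((Q-Q)-Q)-Q ⇒ ((n-Q)-Q)-Q ⇒ ((n-n)-Q)-Q ⇒ ((n-n)-n)-Q ⇒ ((n-n)-n)-n

E ⇒ E-Q   [E -> E - Q]
E-Q ⇒ Q-Q   [E -> Q]
Q-Q ⇒ (E)-Q   [Q -> ( E )]
(E)-Q ⇒ (E-Q)-Q   [E -> E - Q]
(E-Q)-Q ⇒ (Q-Q)-Q   [E -> Q]
(Q-Q)-Q ⇒ ((E)-Q)-Q   [Q -> ( E )]
((E)-Q)-Q ⇒ ((E-Q)-Q)-Q   [E -> E - Q]
((E-Q)-Q)-Q ⇒ ((Q-Q)-Q)-Q   [E -> Q]
((Q-Q)-Q)-Q ⇒ ((n-Q)-Q)-Q   [Q -> n]
((n-Q)-Q)-Q ⇒ ((n-n)-Q)-Q   [Q -> n]
((n-n)-Q)-Q ⇒ ((n-n)-n)-Q   [Q -> n]
((n-n)-n)-Q ⇒ ((n-n)-n)-n   [Q -> n]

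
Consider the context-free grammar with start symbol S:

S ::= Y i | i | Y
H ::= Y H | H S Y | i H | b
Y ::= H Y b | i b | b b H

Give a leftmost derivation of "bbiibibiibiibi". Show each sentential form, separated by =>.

S => Yi => bbHi => bbiHi => bbiHSYi => bbiiHSYi => bbiiHSYSYi => bbiibSYSYi => bbiibYiYSYi => bbiibibiYSYi => bbiibibiibSYi => bbiibibiibiYi => bbiibibiibiibi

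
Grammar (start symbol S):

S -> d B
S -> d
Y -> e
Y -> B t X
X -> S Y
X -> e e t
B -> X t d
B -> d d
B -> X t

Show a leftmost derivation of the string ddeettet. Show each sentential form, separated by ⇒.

S⇒dB⇒dXt⇒dSYt⇒ddBYt⇒ddXtYt⇒ddeettYt⇒ddeettet

S ⇒ dB   [S -> d B]
dB ⇒ dXt   [B -> X t]
dXt ⇒ dSYt   [X -> S Y]
dSYt ⇒ ddBYt   [S -> d B]
ddBYt ⇒ ddXtYt   [B -> X t]
ddXtYt ⇒ ddeettYt   [X -> e e t]
ddeettYt ⇒ ddeettet   [Y -> e]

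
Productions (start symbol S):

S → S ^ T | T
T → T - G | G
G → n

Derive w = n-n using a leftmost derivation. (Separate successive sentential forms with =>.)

S => T   [S → T]
T => T-G   [T → T - G]
T-G => G-G   [T → G]
G-G => n-G   [G → n]
n-G => n-n   [G → n]

S => T => T-G => G-G => n-G => n-n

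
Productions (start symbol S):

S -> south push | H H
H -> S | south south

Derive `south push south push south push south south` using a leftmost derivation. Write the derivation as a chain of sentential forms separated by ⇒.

S ⇒ H H ⇒ S H ⇒ H H H ⇒ S H H ⇒ H H H H ⇒ S H H H ⇒ south push H H H ⇒ south push S H H ⇒ south push south push H H ⇒ south push south push S H ⇒ south push south push south push H ⇒ south push south push south push south south

S ⇒ H H   [S -> H H]
H H ⇒ S H   [H -> S]
S H ⇒ H H H   [S -> H H]
H H H ⇒ S H H   [H -> S]
S H H ⇒ H H H H   [S -> H H]
H H H H ⇒ S H H H   [H -> S]
S H H H ⇒ south push H H H   [S -> south push]
south push H H H ⇒ south push S H H   [H -> S]
south push S H H ⇒ south push south push H H   [S -> south push]
south push south push H H ⇒ south push south push S H   [H -> S]
south push south push S H ⇒ south push south push south push H   [S -> south push]
south push south push south push H ⇒ south push south push south push south south   [H -> south south]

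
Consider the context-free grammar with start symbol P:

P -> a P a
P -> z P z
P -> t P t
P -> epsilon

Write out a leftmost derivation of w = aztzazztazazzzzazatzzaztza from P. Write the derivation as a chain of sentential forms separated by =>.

P => aPa => azPza => aztPtza => aztzPztza => aztzaPaztza => aztzazPzaztza => aztzazzPzzaztza => aztzazztPtzzaztza => aztzazztaPatzzaztza => aztzazztazPzatzzaztza => aztzazztazaPazatzzaztza => aztzazztazazPzazatzzaztza => aztzazztazazzPzzazatzzaztza => aztzazztazazzzzazatzzaztza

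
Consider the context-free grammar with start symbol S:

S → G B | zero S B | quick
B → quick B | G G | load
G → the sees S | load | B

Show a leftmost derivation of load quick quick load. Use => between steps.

S => G B => B B => load B => load quick B => load quick quick B => load quick quick load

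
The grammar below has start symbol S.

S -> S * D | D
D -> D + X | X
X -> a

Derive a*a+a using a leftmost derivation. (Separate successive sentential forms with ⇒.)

S⇒S*D⇒D*D⇒X*D⇒a*D⇒a*D+X⇒a*X+X⇒a*a+X⇒a*a+a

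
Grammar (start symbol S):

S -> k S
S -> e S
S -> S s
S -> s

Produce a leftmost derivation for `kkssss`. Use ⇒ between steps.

S ⇒ kS   [S -> k S]
kS ⇒ kSs   [S -> S s]
kSs ⇒ kSss   [S -> S s]
kSss ⇒ kSsss   [S -> S s]
kSsss ⇒ kkSsss   [S -> k S]
kkSsss ⇒ kkssss   [S -> s]

S⇒kS⇒kSs⇒kSss⇒kSsss⇒kkSsss⇒kkssss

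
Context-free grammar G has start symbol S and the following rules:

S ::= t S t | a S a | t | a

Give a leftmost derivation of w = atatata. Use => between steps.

S => aSa   [S ::= a S a]
aSa => atSta   [S ::= t S t]
atSta => ataSata   [S ::= a S a]
ataSata => atatata   [S ::= t]

S=>aSa=>atSta=>ataSata=>atatata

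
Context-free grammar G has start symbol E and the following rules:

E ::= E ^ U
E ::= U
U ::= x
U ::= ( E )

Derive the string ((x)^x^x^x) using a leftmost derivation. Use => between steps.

E => U   [E ::= U]
U => (E)   [U ::= ( E )]
(E) => (E^U)   [E ::= E ^ U]
(E^U) => (E^U^U)   [E ::= E ^ U]
(E^U^U) => (E^U^U^U)   [E ::= E ^ U]
(E^U^U^U) => (U^U^U^U)   [E ::= U]
(U^U^U^U) => ((E)^U^U^U)   [U ::= ( E )]
((E)^U^U^U) => ((U)^U^U^U)   [E ::= U]
((U)^U^U^U) => ((x)^U^U^U)   [U ::= x]
((x)^U^U^U) => ((x)^x^U^U)   [U ::= x]
((x)^x^U^U) => ((x)^x^x^U)   [U ::= x]
((x)^x^x^U) => ((x)^x^x^x)   [U ::= x]

E => U => (E) => (E^U) => (E^U^U) => (E^U^U^U) => (U^U^U^U) => ((E)^U^U^U) => ((U)^U^U^U) => ((x)^U^U^U) => ((x)^x^U^U) => ((x)^x^x^U) => ((x)^x^x^x)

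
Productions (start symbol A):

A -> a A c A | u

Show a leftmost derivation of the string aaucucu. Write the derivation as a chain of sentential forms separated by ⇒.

A ⇒ aAcA   [A -> a A c A]
aAcA ⇒ aaAcAcA   [A -> a A c A]
aaAcAcA ⇒ aaucAcA   [A -> u]
aaucAcA ⇒ aaucucA   [A -> u]
aaucucA ⇒ aaucucu   [A -> u]

A⇒aAcA⇒aaAcAcA⇒aaucAcA⇒aaucucA⇒aaucucu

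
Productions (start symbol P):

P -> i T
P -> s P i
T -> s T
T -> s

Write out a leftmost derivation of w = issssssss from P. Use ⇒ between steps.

P ⇒ iT ⇒ isT ⇒ issT ⇒ isssT ⇒ issssT ⇒ isssssT ⇒ issssssT ⇒ isssssssT ⇒ issssssss

P ⇒ iT   [P -> i T]
iT ⇒ isT   [T -> s T]
isT ⇒ issT   [T -> s T]
issT ⇒ isssT   [T -> s T]
isssT ⇒ issssT   [T -> s T]
issssT ⇒ isssssT   [T -> s T]
isssssT ⇒ issssssT   [T -> s T]
issssssT ⇒ isssssssT   [T -> s T]
isssssssT ⇒ issssssss   [T -> s]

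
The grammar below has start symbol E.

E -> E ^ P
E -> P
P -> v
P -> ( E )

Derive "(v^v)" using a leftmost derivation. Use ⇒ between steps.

E ⇒ P ⇒ (E) ⇒ (E^P) ⇒ (P^P) ⇒ (v^P) ⇒ (v^v)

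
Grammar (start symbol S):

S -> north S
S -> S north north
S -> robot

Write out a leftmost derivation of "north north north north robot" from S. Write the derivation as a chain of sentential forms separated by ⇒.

S ⇒ north S ⇒ north north S ⇒ north north north S ⇒ north north north north S ⇒ north north north north robot

S ⇒ north S   [S -> north S]
north S ⇒ north north S   [S -> north S]
north north S ⇒ north north north S   [S -> north S]
north north north S ⇒ north north north north S   [S -> north S]
north north north north S ⇒ north north north north robot   [S -> robot]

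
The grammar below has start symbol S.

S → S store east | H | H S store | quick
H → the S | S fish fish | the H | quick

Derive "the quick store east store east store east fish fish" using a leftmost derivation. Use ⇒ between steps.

S ⇒ H   [S → H]
H ⇒ S fish fish   [H → S fish fish]
S fish fish ⇒ S store east fish fish   [S → S store east]
S store east fish fish ⇒ H store east fish fish   [S → H]
H store east fish fish ⇒ the S store east fish fish   [H → the S]
the S store east fish fish ⇒ the S store east store east fish fish   [S → S store east]
the S store east store east fish fish ⇒ the S store east store east store east fish fish   [S → S store east]
the S store east store east store east fish fish ⇒ the quick store east store east store east fish fish   [S → quick]

S ⇒ H ⇒ S fish fish ⇒ S store east fish fish ⇒ H store east fish fish ⇒ the S store east fish fish ⇒ the S store east store east fish fish ⇒ the S store east store east store east fish fish ⇒ the quick store east store east store east fish fish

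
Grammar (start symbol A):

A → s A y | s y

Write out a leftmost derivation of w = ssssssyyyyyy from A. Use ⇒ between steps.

A ⇒ sAy ⇒ ssAyy ⇒ sssAyyy ⇒ ssssAyyyy ⇒ sssssAyyyyy ⇒ ssssssyyyyyy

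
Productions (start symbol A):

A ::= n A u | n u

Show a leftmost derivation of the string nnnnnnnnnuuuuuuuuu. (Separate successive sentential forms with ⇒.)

A ⇒ nAu ⇒ nnAuu ⇒ nnnAuuu ⇒ nnnnAuuuu ⇒ nnnnnAuuuuu ⇒ nnnnnnAuuuuuu ⇒ nnnnnnnAuuuuuuu ⇒ nnnnnnnnAuuuuuuuu ⇒ nnnnnnnnnuuuuuuuuu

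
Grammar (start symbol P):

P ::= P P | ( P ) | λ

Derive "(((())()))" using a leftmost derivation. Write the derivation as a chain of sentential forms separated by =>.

P => PP   [P ::= P P]
PP => (P)P   [P ::= ( P )]
(P)P => (PP)P   [P ::= P P]
(PP)P => ((P)P)P   [P ::= ( P )]
((P)P)P => ((PP)P)P   [P ::= P P]
((PP)P)P => (((P)P)P)P   [P ::= ( P )]
(((P)P)P)P => ((((P))P)P)P   [P ::= ( P )]
((((P))P)P)P => (((())P)P)P   [P ::= λ]
(((())P)P)P => (((())(P))P)P   [P ::= ( P )]
(((())(P))P)P => (((())())P)P   [P ::= λ]
(((())())P)P => (((())()))P   [P ::= λ]
(((())()))P => (((())()))   [P ::= λ]

P=>PP=>(P)P=>(PP)P=>((P)P)P=>((PP)P)P=>(((P)P)P)P=>((((P))P)P)P=>(((())P)P)P=>(((())(P))P)P=>(((())())P)P=>(((())()))P=>(((())()))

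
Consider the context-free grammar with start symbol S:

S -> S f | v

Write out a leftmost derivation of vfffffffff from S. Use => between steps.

S=>Sf=>Sff=>Sfff=>Sffff=>Sfffff=>Sffffff=>Sfffffff=>Sffffffff=>Sfffffffff=>vfffffffff

S => Sf   [S -> S f]
Sf => Sff   [S -> S f]
Sff => Sfff   [S -> S f]
Sfff => Sffff   [S -> S f]
Sffff => Sfffff   [S -> S f]
Sfffff => Sffffff   [S -> S f]
Sffffff => Sfffffff   [S -> S f]
Sfffffff => Sffffffff   [S -> S f]
Sffffffff => Sfffffffff   [S -> S f]
Sfffffffff => vfffffffff   [S -> v]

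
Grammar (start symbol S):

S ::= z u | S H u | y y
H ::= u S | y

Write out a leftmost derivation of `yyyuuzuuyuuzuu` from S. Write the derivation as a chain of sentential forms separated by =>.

S => SHu   [S ::= S H u]
SHu => SHuHu   [S ::= S H u]
SHuHu => SHuHuHu   [S ::= S H u]
SHuHuHu => SHuHuHuHu   [S ::= S H u]
SHuHuHuHu => yyHuHuHuHu   [S ::= y y]
yyHuHuHuHu => yyyuHuHuHu   [H ::= y]
yyyuHuHuHu => yyyuuSuHuHu   [H ::= u S]
yyyuuSuHuHu => yyyuuzuuHuHu   [S ::= z u]
yyyuuzuuHuHu => yyyuuzuuyuHu   [H ::= y]
yyyuuzuuyuHu => yyyuuzuuyuuSu   [H ::= u S]
yyyuuzuuyuuSu => yyyuuzuuyuuzuu   [S ::= z u]

S=>SHu=>SHuHu=>SHuHuHu=>SHuHuHuHu=>yyHuHuHuHu=>yyyuHuHuHu=>yyyuuSuHuHu=>yyyuuzuuHuHu=>yyyuuzuuyuHu=>yyyuuzuuyuuSu=>yyyuuzuuyuuzuu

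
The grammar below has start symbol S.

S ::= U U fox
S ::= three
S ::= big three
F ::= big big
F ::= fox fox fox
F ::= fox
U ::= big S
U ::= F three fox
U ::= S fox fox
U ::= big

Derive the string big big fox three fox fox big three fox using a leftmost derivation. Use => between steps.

S => U U fox => big S U fox => big U U fox U fox => big big U fox U fox => big big F three fox fox U fox => big big fox three fox fox U fox => big big fox three fox fox big S fox => big big fox three fox fox big three fox

S => U U fox   [S ::= U U fox]
U U fox => big S U fox   [U ::= big S]
big S U fox => big U U fox U fox   [S ::= U U fox]
big U U fox U fox => big big U fox U fox   [U ::= big]
big big U fox U fox => big big F three fox fox U fox   [U ::= F three fox]
big big F three fox fox U fox => big big fox three fox fox U fox   [F ::= fox]
big big fox three fox fox U fox => big big fox three fox fox big S fox   [U ::= big S]
big big fox three fox fox big S fox => big big fox three fox fox big three fox   [S ::= three]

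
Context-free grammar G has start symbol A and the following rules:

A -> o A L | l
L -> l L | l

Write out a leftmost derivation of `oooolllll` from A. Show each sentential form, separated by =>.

A => oAL => ooALL => oooALLL => ooooALLLL => oooolLLLL => oooollLLL => oooolllLL => oooollllL => oooolllll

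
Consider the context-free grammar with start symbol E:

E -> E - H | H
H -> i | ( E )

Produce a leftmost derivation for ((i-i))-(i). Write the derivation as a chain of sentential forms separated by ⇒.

E ⇒ E-H   [E -> E - H]
E-H ⇒ H-H   [E -> H]
H-H ⇒ (E)-H   [H -> ( E )]
(E)-H ⇒ (H)-H   [E -> H]
(H)-H ⇒ ((E))-H   [H -> ( E )]
((E))-H ⇒ ((E-H))-H   [E -> E - H]
((E-H))-H ⇒ ((H-H))-H   [E -> H]
((H-H))-H ⇒ ((i-H))-H   [H -> i]
((i-H))-H ⇒ ((i-i))-H   [H -> i]
((i-i))-H ⇒ ((i-i))-(E)   [H -> ( E )]
((i-i))-(E) ⇒ ((i-i))-(H)   [E -> H]
((i-i))-(H) ⇒ ((i-i))-(i)   [H -> i]

E⇒E-H⇒H-H⇒(E)-H⇒(H)-H⇒((E))-H⇒((E-H))-H⇒((H-H))-H⇒((i-H))-H⇒((i-i))-H⇒((i-i))-(E)⇒((i-i))-(H)⇒((i-i))-(i)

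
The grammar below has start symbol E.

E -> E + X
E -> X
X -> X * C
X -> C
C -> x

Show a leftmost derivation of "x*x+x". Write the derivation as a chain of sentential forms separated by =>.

E => E+X => X+X => X*C+X => C*C+X => x*C+X => x*x+X => x*x+C => x*x+x

E => E+X   [E -> E + X]
E+X => X+X   [E -> X]
X+X => X*C+X   [X -> X * C]
X*C+X => C*C+X   [X -> C]
C*C+X => x*C+X   [C -> x]
x*C+X => x*x+X   [C -> x]
x*x+X => x*x+C   [X -> C]
x*x+C => x*x+x   [C -> x]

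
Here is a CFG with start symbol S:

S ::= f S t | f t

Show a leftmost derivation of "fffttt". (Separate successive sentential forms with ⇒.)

S⇒fSt⇒ffStt⇒fffttt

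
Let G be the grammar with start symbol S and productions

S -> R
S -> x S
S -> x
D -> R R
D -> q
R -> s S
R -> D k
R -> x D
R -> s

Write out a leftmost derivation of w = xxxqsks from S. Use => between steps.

S=>xS=>xR=>xxD=>xxRR=>xxDkR=>xxRRkR=>xxxDRkR=>xxxqRkR=>xxxqskR=>xxxqsks

S => xS   [S -> x S]
xS => xR   [S -> R]
xR => xxD   [R -> x D]
xxD => xxRR   [D -> R R]
xxRR => xxDkR   [R -> D k]
xxDkR => xxRRkR   [D -> R R]
xxRRkR => xxxDRkR   [R -> x D]
xxxDRkR => xxxqRkR   [D -> q]
xxxqRkR => xxxqskR   [R -> s]
xxxqskR => xxxqsks   [R -> s]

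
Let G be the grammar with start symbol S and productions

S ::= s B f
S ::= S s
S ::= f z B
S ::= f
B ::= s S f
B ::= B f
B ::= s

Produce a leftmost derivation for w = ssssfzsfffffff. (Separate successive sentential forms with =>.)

S => sBf   [S ::= s B f]
sBf => ssSff   [B ::= s S f]
ssSff => sssBfff   [S ::= s B f]
sssBfff => sssBffff   [B ::= B f]
sssBffff => ssssSfffff   [B ::= s S f]
ssssSfffff => ssssfzBfffff   [S ::= f z B]
ssssfzBfffff => ssssfzsSffffff   [B ::= s S f]
ssssfzsSffffff => ssssfzsfffffff   [S ::= f]

S => sBf => ssSff => sssBfff => sssBffff => ssssSfffff => ssssfzBfffff => ssssfzsSffffff => ssssfzsfffffff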